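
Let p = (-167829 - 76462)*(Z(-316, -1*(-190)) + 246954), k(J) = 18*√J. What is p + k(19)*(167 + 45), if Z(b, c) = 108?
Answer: -60355023042 + 3816*√19 ≈ -6.0355e+10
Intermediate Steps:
p = -60355023042 (p = (-167829 - 76462)*(108 + 246954) = -244291*247062 = -60355023042)
p + k(19)*(167 + 45) = -60355023042 + (18*√19)*(167 + 45) = -60355023042 + (18*√19)*212 = -60355023042 + 3816*√19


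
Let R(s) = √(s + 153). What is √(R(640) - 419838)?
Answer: √(-419838 + √793) ≈ 647.93*I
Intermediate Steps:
R(s) = √(153 + s)
√(R(640) - 419838) = √(√(153 + 640) - 419838) = √(√793 - 419838) = √(-419838 + √793)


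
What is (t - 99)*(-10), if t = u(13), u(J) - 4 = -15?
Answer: 1100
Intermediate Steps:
u(J) = -11 (u(J) = 4 - 15 = -11)
t = -11
(t - 99)*(-10) = (-11 - 99)*(-10) = -110*(-10) = 1100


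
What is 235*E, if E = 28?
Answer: 6580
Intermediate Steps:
235*E = 235*28 = 6580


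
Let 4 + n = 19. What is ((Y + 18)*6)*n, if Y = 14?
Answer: 2880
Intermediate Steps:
n = 15 (n = -4 + 19 = 15)
((Y + 18)*6)*n = ((14 + 18)*6)*15 = (32*6)*15 = 192*15 = 2880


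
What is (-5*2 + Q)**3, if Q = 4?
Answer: -216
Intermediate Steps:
(-5*2 + Q)**3 = (-5*2 + 4)**3 = (-10 + 4)**3 = (-6)**3 = -216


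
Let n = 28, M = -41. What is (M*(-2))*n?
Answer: 2296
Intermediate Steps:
(M*(-2))*n = -41*(-2)*28 = 82*28 = 2296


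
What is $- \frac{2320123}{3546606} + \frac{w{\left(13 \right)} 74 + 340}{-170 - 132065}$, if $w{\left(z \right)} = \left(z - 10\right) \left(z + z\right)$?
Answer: $- \frac{328478320777}{468985444410} \approx -0.7004$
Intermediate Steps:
$w{\left(z \right)} = 2 z \left(-10 + z\right)$ ($w{\left(z \right)} = \left(-10 + z\right) 2 z = 2 z \left(-10 + z\right)$)
$- \frac{2320123}{3546606} + \frac{w{\left(13 \right)} 74 + 340}{-170 - 132065} = - \frac{2320123}{3546606} + \frac{2 \cdot 13 \left(-10 + 13\right) 74 + 340}{-170 - 132065} = \left(-2320123\right) \frac{1}{3546606} + \frac{2 \cdot 13 \cdot 3 \cdot 74 + 340}{-170 - 132065} = - \frac{2320123}{3546606} + \frac{78 \cdot 74 + 340}{-132235} = - \frac{2320123}{3546606} + \left(5772 + 340\right) \left(- \frac{1}{132235}\right) = - \frac{2320123}{3546606} + 6112 \left(- \frac{1}{132235}\right) = - \frac{2320123}{3546606} - \frac{6112}{132235} = - \frac{328478320777}{468985444410}$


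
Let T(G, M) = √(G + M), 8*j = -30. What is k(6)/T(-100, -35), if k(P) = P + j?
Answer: -I*√15/20 ≈ -0.19365*I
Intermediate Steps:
j = -15/4 (j = (⅛)*(-30) = -15/4 ≈ -3.7500)
k(P) = -15/4 + P (k(P) = P - 15/4 = -15/4 + P)
k(6)/T(-100, -35) = (-15/4 + 6)/(√(-100 - 35)) = 9/(4*(√(-135))) = 9/(4*((3*I*√15))) = 9*(-I*√15/45)/4 = -I*√15/20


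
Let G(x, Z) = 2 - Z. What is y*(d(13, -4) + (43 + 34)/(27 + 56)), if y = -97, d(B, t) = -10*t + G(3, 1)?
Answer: -337560/83 ≈ -4067.0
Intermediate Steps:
d(B, t) = 1 - 10*t (d(B, t) = -10*t + (2 - 1*1) = -10*t + (2 - 1) = -10*t + 1 = 1 - 10*t)
y*(d(13, -4) + (43 + 34)/(27 + 56)) = -97*((1 - 10*(-4)) + (43 + 34)/(27 + 56)) = -97*((1 + 40) + 77/83) = -97*(41 + 77*(1/83)) = -97*(41 + 77/83) = -97*3480/83 = -337560/83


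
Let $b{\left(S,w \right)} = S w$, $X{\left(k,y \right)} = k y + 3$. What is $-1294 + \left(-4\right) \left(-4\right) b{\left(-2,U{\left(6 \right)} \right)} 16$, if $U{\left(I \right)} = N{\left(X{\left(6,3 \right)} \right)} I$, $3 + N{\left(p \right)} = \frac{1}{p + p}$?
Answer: $\frac{54942}{7} \approx 7848.9$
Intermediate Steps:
$X{\left(k,y \right)} = 3 + k y$
$N{\left(p \right)} = -3 + \frac{1}{2 p}$ ($N{\left(p \right)} = -3 + \frac{1}{p + p} = -3 + \frac{1}{2 p}$)
$U{\left(I \right)} = - \frac{125 I}{42}$ ($U{\left(I \right)} = \left(-3 + \frac{1}{2 \left(3 + 6 \cdot 3\right)}\right) I = \left(-3 + \frac{1}{2 \left(3 + 18\right)}\right) I = \left(-3 + \frac{1}{2 \cdot 21}\right) I = \left(-3 + \frac{1}{2} \cdot \frac{1}{21}\right) I = \left(-3 + \frac{1}{42}\right) I = - \frac{125 I}{42}$)
$-1294 + \left(-4\right) \left(-4\right) b{\left(-2,U{\left(6 \right)} \right)} 16 = -1294 + \left(-4\right) \left(-4\right) \left(- 2 \left(\left(- \frac{125}{42}\right) 6\right)\right) 16 = -1294 + 16 \left(\left(-2\right) \left(- \frac{125}{7}\right)\right) 16 = -1294 + 16 \cdot \frac{250}{7} \cdot 16 = -1294 + \frac{4000}{7} \cdot 16 = -1294 + \frac{64000}{7} = \frac{54942}{7}$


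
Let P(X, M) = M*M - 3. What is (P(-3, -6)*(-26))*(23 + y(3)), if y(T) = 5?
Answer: -24024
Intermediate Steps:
P(X, M) = -3 + M² (P(X, M) = M² - 3 = -3 + M²)
(P(-3, -6)*(-26))*(23 + y(3)) = ((-3 + (-6)²)*(-26))*(23 + 5) = ((-3 + 36)*(-26))*28 = (33*(-26))*28 = -858*28 = -24024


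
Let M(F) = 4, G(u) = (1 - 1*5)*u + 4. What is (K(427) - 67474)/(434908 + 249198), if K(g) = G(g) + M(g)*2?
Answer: -34585/342053 ≈ -0.10111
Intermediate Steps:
G(u) = 4 - 4*u (G(u) = (1 - 5)*u + 4 = -4*u + 4 = 4 - 4*u)
K(g) = 12 - 4*g (K(g) = (4 - 4*g) + 4*2 = (4 - 4*g) + 8 = 12 - 4*g)
(K(427) - 67474)/(434908 + 249198) = ((12 - 4*427) - 67474)/(434908 + 249198) = ((12 - 1708) - 67474)/684106 = (-1696 - 67474)*(1/684106) = -69170*1/684106 = -34585/342053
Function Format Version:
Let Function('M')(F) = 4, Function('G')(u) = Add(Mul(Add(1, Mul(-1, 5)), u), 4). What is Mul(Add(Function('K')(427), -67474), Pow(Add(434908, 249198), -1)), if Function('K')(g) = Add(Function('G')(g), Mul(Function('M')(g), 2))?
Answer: Rational(-34585, 342053) ≈ -0.10111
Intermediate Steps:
Function('G')(u) = Add(4, Mul(-4, u)) (Function('G')(u) = Add(Mul(Add(1, -5), u), 4) = Add(Mul(-4, u), 4) = Add(4, Mul(-4, u)))
Function('K')(g) = Add(12, Mul(-4, g)) (Function('K')(g) = Add(Add(4, Mul(-4, g)), Mul(4, 2)) = Add(Add(4, Mul(-4, g)), 8) = Add(12, Mul(-4, g)))
Mul(Add(Function('K')(427), -67474), Pow(Add(434908, 249198), -1)) = Mul(Add(Add(12, Mul(-4, 427)), -67474), Pow(Add(434908, 249198), -1)) = Mul(Add(Add(12, -1708), -67474), Pow(684106, -1)) = Mul(Add(-1696, -67474), Rational(1, 684106)) = Mul(-69170, Rational(1, 684106)) = Rational(-34585, 342053)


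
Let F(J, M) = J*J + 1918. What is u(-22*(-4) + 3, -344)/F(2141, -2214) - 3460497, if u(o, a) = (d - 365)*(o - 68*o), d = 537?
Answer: -15869144730787/4585799 ≈ -3.4605e+6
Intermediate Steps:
u(o, a) = -11524*o (u(o, a) = (537 - 365)*(o - 68*o) = 172*(-67*o) = -11524*o)
F(J, M) = 1918 + J**2 (F(J, M) = J**2 + 1918 = 1918 + J**2)
u(-22*(-4) + 3, -344)/F(2141, -2214) - 3460497 = (-11524*(-22*(-4) + 3))/(1918 + 2141**2) - 3460497 = (-11524*(88 + 3))/(1918 + 4583881) - 3460497 = -11524*91/4585799 - 3460497 = -1048684*1/4585799 - 3460497 = -1048684/4585799 - 3460497 = -15869144730787/4585799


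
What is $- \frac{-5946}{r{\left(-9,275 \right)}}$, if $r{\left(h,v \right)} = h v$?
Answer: $- \frac{1982}{825} \approx -2.4024$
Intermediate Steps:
$- \frac{-5946}{r{\left(-9,275 \right)}} = - \frac{-5946}{\left(-9\right) 275} = - \frac{-5946}{-2475} = - \frac{\left(-5946\right) \left(-1\right)}{2475} = \left(-1\right) \frac{1982}{825} = - \frac{1982}{825}$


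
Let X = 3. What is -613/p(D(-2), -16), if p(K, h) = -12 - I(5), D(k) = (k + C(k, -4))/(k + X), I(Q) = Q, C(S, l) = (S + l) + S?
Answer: 613/17 ≈ 36.059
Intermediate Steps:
C(S, l) = l + 2*S
D(k) = (-4 + 3*k)/(3 + k) (D(k) = (k + (-4 + 2*k))/(k + 3) = (-4 + 3*k)/(3 + k))
p(K, h) = -17 (p(K, h) = -12 - 1*5 = -12 - 5 = -17)
-613/p(D(-2), -16) = -613/(-17) = -613*(-1/17) = 613/17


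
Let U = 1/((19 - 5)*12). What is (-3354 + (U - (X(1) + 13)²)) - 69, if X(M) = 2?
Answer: -612863/168 ≈ -3648.0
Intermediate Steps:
U = 1/168 (U = 1/(14*12) = 1/168 ≈ 0.0059524)
(-3354 + (U - (X(1) + 13)²)) - 69 = (-3354 + (1/168 - (2 + 13)²)) - 69 = (-3354 + (1/168 - 1*15²)) - 69 = (-3354 + (1/168 - 1*225)) - 69 = (-3354 + (1/168 - 225)) - 69 = (-3354 - 37799/168) - 69 = -601271/168 - 69 = -612863/168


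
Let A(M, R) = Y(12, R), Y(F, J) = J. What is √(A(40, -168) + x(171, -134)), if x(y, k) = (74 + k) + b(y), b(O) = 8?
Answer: 2*I*√55 ≈ 14.832*I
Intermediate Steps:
A(M, R) = R
x(y, k) = 82 + k (x(y, k) = (74 + k) + 8 = 82 + k)
√(A(40, -168) + x(171, -134)) = √(-168 + (82 - 134)) = √(-168 - 52) = √(-220) = 2*I*√55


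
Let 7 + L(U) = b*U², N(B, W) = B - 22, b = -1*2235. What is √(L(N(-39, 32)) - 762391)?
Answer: I*√9078833 ≈ 3013.1*I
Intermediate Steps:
b = -2235
N(B, W) = -22 + B
L(U) = -7 - 2235*U²
√(L(N(-39, 32)) - 762391) = √((-7 - 2235*(-22 - 39)²) - 762391) = √((-7 - 2235*(-61)²) - 762391) = √((-7 - 2235*3721) - 762391) = √((-7 - 8316435) - 762391) = √(-8316442 - 762391) = √(-9078833) = I*√9078833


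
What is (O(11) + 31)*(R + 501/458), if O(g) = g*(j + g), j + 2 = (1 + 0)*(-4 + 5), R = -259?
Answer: -16655061/458 ≈ -36365.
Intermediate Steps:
j = -1 (j = -2 + (1 + 0)*(-4 + 5) = -2 + 1*1 = -2 + 1 = -1)
O(g) = g*(-1 + g)
(O(11) + 31)*(R + 501/458) = (11*(-1 + 11) + 31)*(-259 + 501/458) = (11*10 + 31)*(-259 + 501*(1/458)) = (110 + 31)*(-259 + 501/458) = 141*(-118121/458) = -16655061/458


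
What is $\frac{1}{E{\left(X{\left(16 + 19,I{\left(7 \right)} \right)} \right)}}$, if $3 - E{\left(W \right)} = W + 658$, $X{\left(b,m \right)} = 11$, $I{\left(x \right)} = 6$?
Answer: $- \frac{1}{666} \approx -0.0015015$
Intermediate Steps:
$E{\left(W \right)} = -655 - W$ ($E{\left(W \right)} = 3 - \left(W + 658\right) = 3 - \left(658 + W\right) = -655 - W$)
$\frac{1}{E{\left(X{\left(16 + 19,I{\left(7 \right)} \right)} \right)}} = \frac{1}{-655 - 11} = \frac{1}{-666} = - \frac{1}{666}$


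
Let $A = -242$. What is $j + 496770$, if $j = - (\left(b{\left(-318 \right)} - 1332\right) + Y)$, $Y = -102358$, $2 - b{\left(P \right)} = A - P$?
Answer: $600534$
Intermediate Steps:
$b{\left(P \right)} = 244 + P$ ($b{\left(P \right)} = 2 - \left(-242 - P\right) = 2 + \left(242 + P\right) = 244 + P$)
$j = 103764$ ($j = - (\left(\left(244 - 318\right) - 1332\right) - 102358) = - (\left(-74 - 1332\right) - 102358) = - (-1406 - 102358) = \left(-1\right) \left(-103764\right) = 103764$)
$j + 496770 = 103764 + 496770 = 600534$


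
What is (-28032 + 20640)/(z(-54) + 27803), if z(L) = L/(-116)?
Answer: -428736/1612601 ≈ -0.26587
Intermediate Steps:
z(L) = -L/116 (z(L) = L*(-1/116) = -L/116)
(-28032 + 20640)/(z(-54) + 27803) = (-28032 + 20640)/(-1/116*(-54) + 27803) = -7392/(27/58 + 27803) = -7392/1612601/58 = -7392*58/1612601 = -428736/1612601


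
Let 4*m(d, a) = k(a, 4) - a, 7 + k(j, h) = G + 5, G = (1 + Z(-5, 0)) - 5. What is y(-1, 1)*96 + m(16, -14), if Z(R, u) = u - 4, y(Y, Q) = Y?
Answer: -95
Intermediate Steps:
Z(R, u) = -4 + u
G = -8 (G = (1 + (-4 + 0)) - 5 = (1 - 4) - 5 = -3 - 5 = -8)
k(j, h) = -10 (k(j, h) = -7 + (-8 + 5) = -7 - 3 = -10)
m(d, a) = -5/2 - a/4 (m(d, a) = (-10 - a)/4 = -5/2 - a/4)
y(-1, 1)*96 + m(16, -14) = -1*96 + (-5/2 - ¼*(-14)) = -96 + (-5/2 + 7/2) = -96 + 1 = -95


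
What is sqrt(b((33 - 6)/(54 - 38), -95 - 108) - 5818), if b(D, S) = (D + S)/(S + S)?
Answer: 17*I*sqrt(53089778)/1624 ≈ 76.273*I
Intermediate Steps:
b(D, S) = (D + S)/(2*S) (b(D, S) = (D + S)/((2*S)) = (D + S)*(1/(2*S)) = (D + S)/(2*S))
sqrt(b((33 - 6)/(54 - 38), -95 - 108) - 5818) = sqrt(((33 - 6)/(54 - 38) + (-95 - 108))/(2*(-95 - 108)) - 5818) = sqrt((1/2)*(27/16 - 203)/(-203) - 5818) = sqrt((1/2)*(-1/203)*(27*(1/16) - 203) - 5818) = sqrt((1/2)*(-1/203)*(27/16 - 203) - 5818) = sqrt((1/2)*(-1/203)*(-3221/16) - 5818) = sqrt(3221/6496 - 5818) = sqrt(-37790507/6496) = 17*I*sqrt(53089778)/1624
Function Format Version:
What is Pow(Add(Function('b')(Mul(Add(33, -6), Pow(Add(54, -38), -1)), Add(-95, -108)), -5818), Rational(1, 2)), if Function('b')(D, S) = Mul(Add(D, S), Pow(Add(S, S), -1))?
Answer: Mul(Rational(17, 1624), I, Pow(53089778, Rational(1, 2))) ≈ Mul(76.273, I)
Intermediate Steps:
Function('b')(D, S) = Mul(Rational(1, 2), Pow(S, -1), Add(D, S)) (Function('b')(D, S) = Mul(Add(D, S), Pow(Mul(2, S), -1)) = Mul(Add(D, S), Mul(Rational(1, 2), Pow(S, -1))) = Mul(Rational(1, 2), Pow(S, -1), Add(D, S)))
Pow(Add(Function('b')(Mul(Add(33, -6), Pow(Add(54, -38), -1)), Add(-95, -108)), -5818), Rational(1, 2)) = Pow(Add(Mul(Rational(1, 2), Pow(Add(-95, -108), -1), Add(Mul(Add(33, -6), Pow(Add(54, -38), -1)), Add(-95, -108))), -5818), Rational(1, 2)) = Pow(Add(Mul(Rational(1, 2), Pow(-203, -1), Add(Mul(27, Pow(16, -1)), -203)), -5818), Rational(1, 2)) = Pow(Add(Mul(Rational(1, 2), Rational(-1, 203), Add(Mul(27, Rational(1, 16)), -203)), -5818), Rational(1, 2)) = Pow(Add(Mul(Rational(1, 2), Rational(-1, 203), Add(Rational(27, 16), -203)), -5818), Rational(1, 2)) = Pow(Add(Mul(Rational(1, 2), Rational(-1, 203), Rational(-3221, 16)), -5818), Rational(1, 2)) = Pow(Add(Rational(3221, 6496), -5818), Rational(1, 2)) = Pow(Rational(-37790507, 6496), Rational(1, 2)) = Mul(Rational(17, 1624), I, Pow(53089778, Rational(1, 2)))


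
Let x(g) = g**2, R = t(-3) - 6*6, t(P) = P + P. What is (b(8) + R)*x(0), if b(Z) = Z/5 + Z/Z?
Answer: 0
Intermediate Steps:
b(Z) = 1 + Z/5 (b(Z) = Z*(1/5) + 1 = Z/5 + 1 = 1 + Z/5)
t(P) = 2*P
R = -42 (R = 2*(-3) - 6*6 = -6 - 36 = -42)
(b(8) + R)*x(0) = ((1 + (1/5)*8) - 42)*0**2 = ((1 + 8/5) - 42)*0 = (13/5 - 42)*0 = -197/5*0 = 0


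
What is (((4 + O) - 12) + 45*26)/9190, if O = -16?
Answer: 573/4595 ≈ 0.12470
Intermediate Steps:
(((4 + O) - 12) + 45*26)/9190 = (((4 - 16) - 12) + 45*26)/9190 = ((-12 - 12) + 1170)*(1/9190) = (-24 + 1170)*(1/9190) = 1146*(1/9190) = 573/4595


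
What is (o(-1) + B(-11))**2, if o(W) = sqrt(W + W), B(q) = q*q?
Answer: (121 + I*sqrt(2))**2 ≈ 14639.0 + 342.24*I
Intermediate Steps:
B(q) = q**2
o(W) = sqrt(2)*sqrt(W) (o(W) = sqrt(2*W) = sqrt(2)*sqrt(W))
(o(-1) + B(-11))**2 = (sqrt(2)*sqrt(-1) + (-11)**2)**2 = (sqrt(2)*I + 121)**2 = (I*sqrt(2) + 121)**2 = (121 + I*sqrt(2))**2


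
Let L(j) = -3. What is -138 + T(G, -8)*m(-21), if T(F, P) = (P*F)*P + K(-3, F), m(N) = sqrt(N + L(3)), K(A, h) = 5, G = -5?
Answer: -138 - 630*I*sqrt(6) ≈ -138.0 - 1543.2*I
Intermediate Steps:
m(N) = sqrt(-3 + N) (m(N) = sqrt(N - 3) = sqrt(-3 + N))
T(F, P) = 5 + F*P**2 (T(F, P) = (P*F)*P + 5 = (F*P)*P + 5 = F*P**2 + 5 = 5 + F*P**2)
-138 + T(G, -8)*m(-21) = -138 + (5 - 5*(-8)**2)*sqrt(-3 - 21) = -138 + (5 - 5*64)*sqrt(-24) = -138 + (5 - 320)*(2*I*sqrt(6)) = -138 - 630*I*sqrt(6)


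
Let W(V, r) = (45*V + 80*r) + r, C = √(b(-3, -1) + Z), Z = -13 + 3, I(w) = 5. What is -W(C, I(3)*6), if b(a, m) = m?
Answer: -2430 - 45*I*√11 ≈ -2430.0 - 149.25*I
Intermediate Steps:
Z = -10
C = I*√11 (C = √(-1 - 10) = √(-11) = I*√11 ≈ 3.3166*I)
W(V, r) = 45*V + 81*r
-W(C, I(3)*6) = -(45*(I*√11) + 81*(5*6)) = -(45*I*√11 + 81*30) = -(45*I*√11 + 2430) = -(2430 + 45*I*√11) = -2430 - 45*I*√11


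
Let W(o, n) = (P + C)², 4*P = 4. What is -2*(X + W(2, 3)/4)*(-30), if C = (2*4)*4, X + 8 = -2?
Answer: 15735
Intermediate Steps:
P = 1 (P = (¼)*4 = 1)
X = -10 (X = -8 - 2 = -10)
C = 32 (C = 8*4 = 32)
W(o, n) = 1089 (W(o, n) = (1 + 32)² = 33² = 1089)
-2*(X + W(2, 3)/4)*(-30) = -2*(-10 + 1089/4)*(-30) = -2*1049/4*(-30) = -1049/2*(-30) = 15735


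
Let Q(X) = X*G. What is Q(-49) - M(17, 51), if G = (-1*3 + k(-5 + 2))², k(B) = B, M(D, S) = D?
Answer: -1781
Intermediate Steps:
G = 36 (G = (-1*3 + (-5 + 2))² = (-3 - 3)² = (-6)² = 36)
Q(X) = 36*X (Q(X) = X*36 = 36*X)
Q(-49) - M(17, 51) = 36*(-49) - 1*17 = -1764 - 17 = -1781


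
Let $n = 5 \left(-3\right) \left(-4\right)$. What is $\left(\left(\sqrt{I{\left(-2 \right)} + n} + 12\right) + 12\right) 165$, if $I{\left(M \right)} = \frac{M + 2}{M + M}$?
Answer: $3960 + 330 \sqrt{15} \approx 5238.1$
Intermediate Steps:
$I{\left(M \right)} = \frac{2 + M}{2 M}$
$n = 60$ ($n = \left(-15\right) \left(-4\right) = 60$)
$\left(\left(\sqrt{I{\left(-2 \right)} + n} + 12\right) + 12\right) 165 = \left(\left(\sqrt{\frac{2 - 2}{2 \left(-2\right)} + 60} + 12\right) + 12\right) 165 = \left(\left(\sqrt{\frac{1}{2} \left(- \frac{1}{2}\right) 0 + 60} + 12\right) + 12\right) 165 = \left(\left(\sqrt{0 + 60} + 12\right) + 12\right) 165 = \left(\left(\sqrt{60} + 12\right) + 12\right) 165 = \left(\left(2 \sqrt{15} + 12\right) + 12\right) 165 = \left(\left(12 + 2 \sqrt{15}\right) + 12\right) 165 = \left(24 + 2 \sqrt{15}\right) 165 = 3960 + 330 \sqrt{15}$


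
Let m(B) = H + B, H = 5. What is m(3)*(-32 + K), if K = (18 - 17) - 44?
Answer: -600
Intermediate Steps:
m(B) = 5 + B
K = -43 (K = 1 - 44 = -43)
m(3)*(-32 + K) = (5 + 3)*(-32 - 43) = 8*(-75) = -600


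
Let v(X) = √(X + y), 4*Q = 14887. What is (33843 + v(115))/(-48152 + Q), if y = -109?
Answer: -135372/177721 - 4*√6/177721 ≈ -0.76177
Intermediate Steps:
Q = 14887/4 (Q = (¼)*14887 = 14887/4 ≈ 3721.8)
v(X) = √(-109 + X) (v(X) = √(X - 109) = √(-109 + X))
(33843 + v(115))/(-48152 + Q) = (33843 + √(-109 + 115))/(-48152 + 14887/4) = (33843 + √6)/(-177721/4) = (33843 + √6)*(-4/177721) = -135372/177721 - 4*√6/177721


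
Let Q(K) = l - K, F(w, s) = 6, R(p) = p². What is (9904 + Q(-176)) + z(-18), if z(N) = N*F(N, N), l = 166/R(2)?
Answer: 20027/2 ≈ 10014.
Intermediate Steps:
l = 83/2 (l = 166/(2²) = 166/4 = 166*(¼) = 83/2 ≈ 41.500)
Q(K) = 83/2 - K
z(N) = 6*N (z(N) = N*6 = 6*N)
(9904 + Q(-176)) + z(-18) = (9904 + (83/2 - 1*(-176))) + 6*(-18) = (9904 + (83/2 + 176)) - 108 = (9904 + 435/2) - 108 = 20243/2 - 108 = 20027/2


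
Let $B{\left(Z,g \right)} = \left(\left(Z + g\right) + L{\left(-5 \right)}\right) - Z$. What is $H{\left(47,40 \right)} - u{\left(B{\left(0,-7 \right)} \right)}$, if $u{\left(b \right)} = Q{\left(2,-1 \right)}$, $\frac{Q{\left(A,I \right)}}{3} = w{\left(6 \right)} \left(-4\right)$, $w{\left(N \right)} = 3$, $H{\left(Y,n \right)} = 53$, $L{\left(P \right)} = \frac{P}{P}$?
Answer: $89$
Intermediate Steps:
$L{\left(P \right)} = 1$
$Q{\left(A,I \right)} = -36$ ($Q{\left(A,I \right)} = 3 \cdot 3 \left(-4\right) = 3 \left(-12\right) = -36$)
$B{\left(Z,g \right)} = 1 + g$ ($B{\left(Z,g \right)} = \left(\left(Z + g\right) + 1\right) - Z = \left(1 + Z + g\right) - Z = 1 + g$)
$u{\left(b \right)} = -36$
$H{\left(47,40 \right)} - u{\left(B{\left(0,-7 \right)} \right)} = 53 - -36 = 53 + 36 = 89$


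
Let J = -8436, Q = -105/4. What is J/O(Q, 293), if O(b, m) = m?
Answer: -8436/293 ≈ -28.792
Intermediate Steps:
Q = -105/4 (Q = -105*1/4 = -105/4 ≈ -26.250)
J/O(Q, 293) = -8436/293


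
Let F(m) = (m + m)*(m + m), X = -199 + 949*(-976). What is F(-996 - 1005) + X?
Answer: 15089581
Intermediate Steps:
X = -926423 (X = -199 - 926224 = -926423)
F(m) = 4*m**2 (F(m) = (2*m)*(2*m) = 4*m**2)
F(-996 - 1005) + X = 4*(-996 - 1005)**2 - 926423 = 4*(-2001)**2 - 926423 = 4*4004001 - 926423 = 16016004 - 926423 = 15089581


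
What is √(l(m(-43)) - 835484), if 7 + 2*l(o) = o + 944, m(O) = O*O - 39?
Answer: I*√3336442/2 ≈ 913.3*I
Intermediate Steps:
m(O) = -39 + O² (m(O) = O² - 39 = -39 + O²)
l(o) = 937/2 + o/2 (l(o) = -7/2 + (o + 944)/2 = -7/2 + (944 + o)/2 = -7/2 + (472 + o/2) = 937/2 + o/2)
√(l(m(-43)) - 835484) = √((937/2 + (-39 + (-43)²)/2) - 835484) = √((937/2 + (-39 + 1849)/2) - 835484) = √((937/2 + (½)*1810) - 835484) = √((937/2 + 905) - 835484) = √(2747/2 - 835484) = √(-1668221/2) = I*√3336442/2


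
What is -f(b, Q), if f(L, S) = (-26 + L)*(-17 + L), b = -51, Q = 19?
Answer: -5236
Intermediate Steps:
-f(b, Q) = -(442 + (-51)² - 43*(-51)) = -(442 + 2601 + 2193) = -1*5236 = -5236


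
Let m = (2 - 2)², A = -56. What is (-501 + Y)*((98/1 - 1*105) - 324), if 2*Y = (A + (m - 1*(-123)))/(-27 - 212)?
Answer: 79289395/478 ≈ 1.6588e+5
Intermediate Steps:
m = 0 (m = 0² = 0)
Y = -67/478 (Y = ((-56 + (0 - 1*(-123)))/(-27 - 212))/2 = ((-56 + (0 + 123))/(-239))/2 = ((-56 + 123)*(-1/239))/2 = (67*(-1/239))/2 = (½)*(-67/239) = -67/478 ≈ -0.14017)
(-501 + Y)*((98/1 - 1*105) - 324) = (-501 - 67/478)*((98/1 - 1*105) - 324) = -239545*((98*1 - 105) - 324)/478 = -239545*((98 - 105) - 324)/478 = -239545*(-7 - 324)/478 = -239545/478*(-331) = 79289395/478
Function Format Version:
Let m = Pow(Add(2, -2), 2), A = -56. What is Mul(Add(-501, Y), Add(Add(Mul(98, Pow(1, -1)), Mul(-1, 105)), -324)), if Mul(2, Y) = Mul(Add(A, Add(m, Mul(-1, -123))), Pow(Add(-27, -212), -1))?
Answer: Rational(79289395, 478) ≈ 1.6588e+5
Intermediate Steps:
m = 0 (m = Pow(0, 2) = 0)
Y = Rational(-67, 478) (Y = Mul(Rational(1, 2), Mul(Add(-56, Add(0, Mul(-1, -123))), Pow(Add(-27, -212), -1))) = Mul(Rational(1, 2), Mul(Add(-56, Add(0, 123)), Pow(-239, -1))) = Mul(Rational(1, 2), Mul(Add(-56, 123), Rational(-1, 239))) = Mul(Rational(1, 2), Mul(67, Rational(-1, 239))) = Mul(Rational(1, 2), Rational(-67, 239)) = Rational(-67, 478) ≈ -0.14017)
Mul(Add(-501, Y), Add(Add(Mul(98, Pow(1, -1)), Mul(-1, 105)), -324)) = Mul(Add(-501, Rational(-67, 478)), Add(Add(Mul(98, Pow(1, -1)), Mul(-1, 105)), -324)) = Mul(Rational(-239545, 478), Add(Add(Mul(98, 1), -105), -324)) = Mul(Rational(-239545, 478), Add(Add(98, -105), -324)) = Mul(Rational(-239545, 478), Add(-7, -324)) = Mul(Rational(-239545, 478), -331) = Rational(79289395, 478)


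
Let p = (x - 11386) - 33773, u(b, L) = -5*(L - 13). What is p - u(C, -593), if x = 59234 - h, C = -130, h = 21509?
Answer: -10464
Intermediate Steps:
x = 37725 (x = 59234 - 1*21509 = 59234 - 21509 = 37725)
u(b, L) = 65 - 5*L (u(b, L) = -5*(-13 + L) = 65 - 5*L)
p = -7434 (p = (37725 - 11386) - 33773 = 26339 - 33773 = -7434)
p - u(C, -593) = -7434 - (65 - 5*(-593)) = -7434 - (65 + 2965) = -7434 - 1*3030 = -7434 - 3030 = -10464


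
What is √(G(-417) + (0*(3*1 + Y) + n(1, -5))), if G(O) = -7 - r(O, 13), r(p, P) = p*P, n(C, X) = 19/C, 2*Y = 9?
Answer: √5433 ≈ 73.709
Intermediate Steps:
Y = 9/2 (Y = (½)*9 = 9/2 ≈ 4.5000)
r(p, P) = P*p
G(O) = -7 - 13*O
√(G(-417) + (0*(3*1 + Y) + n(1, -5))) = √((-7 - 13*(-417)) + (0*(3*1 + 9/2) + 19/1)) = √((-7 + 5421) + (0*(3 + 9/2) + 19*1)) = √(5414 + (0*(15/2) + 19)) = √(5414 + (0 + 19)) = √(5414 + 19) = √5433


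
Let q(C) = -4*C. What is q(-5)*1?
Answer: 20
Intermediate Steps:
q(-5)*1 = -4*(-5)*1 = 20*1 = 20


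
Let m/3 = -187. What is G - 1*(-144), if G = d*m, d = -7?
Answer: 4071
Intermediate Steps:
m = -561 (m = 3*(-187) = -561)
G = 3927 (G = -7*(-561) = 3927)
G - 1*(-144) = 3927 - 1*(-144) = 3927 + 144 = 4071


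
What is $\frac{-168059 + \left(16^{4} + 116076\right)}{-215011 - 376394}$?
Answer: $- \frac{13553}{591405} \approx -0.022917$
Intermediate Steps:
$\frac{-168059 + \left(16^{4} + 116076\right)}{-215011 - 376394} = \frac{-168059 + \left(65536 + 116076\right)}{-215011 - 376394} = \frac{-168059 + 181612}{-215011 - 376394} = \frac{13553}{-591405} = 13553 \left(- \frac{1}{591405}\right) = - \frac{13553}{591405}$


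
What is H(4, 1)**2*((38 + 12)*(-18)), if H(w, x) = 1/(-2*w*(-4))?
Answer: -225/256 ≈ -0.87891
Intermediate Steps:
H(w, x) = 1/(8*w)
H(4, 1)**2*((38 + 12)*(-18)) = ((1/8)/4)**2*((38 + 12)*(-18)) = ((1/8)*(1/4))**2*(50*(-18)) = (1/32)**2*(-900) = (1/1024)*(-900) = -225/256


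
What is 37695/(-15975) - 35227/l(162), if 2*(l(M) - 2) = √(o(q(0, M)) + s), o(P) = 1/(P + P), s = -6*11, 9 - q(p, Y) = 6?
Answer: (-2513*√2370 + 450261372*I)/(1065*(√2370 - 24*I)) ≈ -3446.1 + 6985.5*I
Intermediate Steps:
q(p, Y) = 3 (q(p, Y) = 9 - 1*6 = 9 - 6 = 3)
s = -66
o(P) = 1/(2*P)
l(M) = 2 + I*√2370/12 (l(M) = 2 + √((½)/3 - 66)/2 = 2 + √((½)*(⅓) - 66)/2 = 2 + √(⅙ - 66)/2 = 2 + √(-395/6)/2 = 2 + (I*√2370/6)/2 = 2 + I*√2370/12)
37695/(-15975) - 35227/l(162) = 37695/(-15975) - 35227/(2 + I*√2370/12) = 37695*(-1/15975) - 35227/(2 + I*√2370/12) = -2513/1065 - 35227/(2 + I*√2370/12)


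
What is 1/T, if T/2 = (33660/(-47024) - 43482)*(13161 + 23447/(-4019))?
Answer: -11811841/13513273924983942 ≈ -8.7409e-10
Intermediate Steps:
T = -13513273924983942/11811841 (T = 2*((33660/(-47024) - 43482)*(13161 + 23447/(-4019))) = 2*((33660*(-1/47024) - 43482)*(13161 + 23447*(-1/4019))) = 2*((-8415/11756 - 43482)*(13161 - 23447/4019)) = 2*(-511182807/11756*52870612/4019) = 2*(-6756636962491971/11811841) = -13513273924983942/11811841 ≈ -1.1440e+9)
1/T = 1/(-13513273924983942/11811841) = -11811841/13513273924983942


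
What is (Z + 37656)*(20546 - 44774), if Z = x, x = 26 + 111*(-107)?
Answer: -625203540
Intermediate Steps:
x = -11851 (x = 26 - 11877 = -11851)
Z = -11851
(Z + 37656)*(20546 - 44774) = (-11851 + 37656)*(20546 - 44774) = 25805*(-24228) = -625203540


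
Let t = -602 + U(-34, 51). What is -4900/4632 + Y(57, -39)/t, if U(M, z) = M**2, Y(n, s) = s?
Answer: -180953/160383 ≈ -1.1283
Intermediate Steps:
t = 554 (t = -602 + (-34)**2 = -602 + 1156 = 554)
-4900/4632 + Y(57, -39)/t = -4900/4632 - 39/554 = -4900*1/4632 - 39*1/554 = -1225/1158 - 39/554 = -180953/160383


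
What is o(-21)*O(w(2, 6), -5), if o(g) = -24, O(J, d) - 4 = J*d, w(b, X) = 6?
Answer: 624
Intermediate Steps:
O(J, d) = 4 + J*d
o(-21)*O(w(2, 6), -5) = -24*(4 + 6*(-5)) = -24*(4 - 30) = -24*(-26) = 624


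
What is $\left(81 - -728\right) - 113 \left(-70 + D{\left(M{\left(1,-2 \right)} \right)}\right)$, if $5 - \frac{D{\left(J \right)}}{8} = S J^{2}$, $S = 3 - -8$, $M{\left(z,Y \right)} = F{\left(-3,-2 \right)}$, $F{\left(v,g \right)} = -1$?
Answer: $14143$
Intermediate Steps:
$M{\left(z,Y \right)} = -1$
$S = 11$ ($S = 3 + 8 = 11$)
$D{\left(J \right)} = 40 - 88 J^{2}$ ($D{\left(J \right)} = 40 - 8 \cdot 11 J^{2} = 40 - 88 J^{2}$)
$\left(81 - -728\right) - 113 \left(-70 + D{\left(M{\left(1,-2 \right)} \right)}\right) = \left(81 - -728\right) - 113 \left(-70 + \left(40 - 88 \left(-1\right)^{2}\right)\right) = \left(81 + 728\right) - 113 \left(-70 + \left(40 - 88\right)\right) = 809 - 113 \left(-70 + \left(40 - 88\right)\right) = 809 - 113 \left(-70 - 48\right) = 809 - 113 \left(-118\right) = 809 - -13334 = 809 + 13334 = 14143$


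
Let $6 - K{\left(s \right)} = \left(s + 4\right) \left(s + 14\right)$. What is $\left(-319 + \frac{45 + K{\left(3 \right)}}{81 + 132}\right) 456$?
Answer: $- \frac{10338280}{71} \approx -1.4561 \cdot 10^{5}$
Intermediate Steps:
$K{\left(s \right)} = 6 - \left(4 + s\right) \left(14 + s\right)$ ($K{\left(s \right)} = 6 - \left(s + 4\right) \left(s + 14\right) = 6 - \left(4 + s\right) \left(14 + s\right)$)
$\left(-319 + \frac{45 + K{\left(3 \right)}}{81 + 132}\right) 456 = \left(-319 + \frac{45 - 113}{81 + 132}\right) 456 = \left(-319 + \frac{45 - 113}{213}\right) 456 = \left(-319 + \left(45 - 113\right) \frac{1}{213}\right) 456 = \left(-319 - \frac{68}{213}\right) 456 = \left(- \frac{68015}{213}\right) 456 = - \frac{10338280}{71}$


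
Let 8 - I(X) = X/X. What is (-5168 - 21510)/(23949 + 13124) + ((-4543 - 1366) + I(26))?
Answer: -218831524/37073 ≈ -5902.7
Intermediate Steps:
I(X) = 7 (I(X) = 8 - X/X = 8 - 1*1 = 8 - 1 = 7)
(-5168 - 21510)/(23949 + 13124) + ((-4543 - 1366) + I(26)) = (-5168 - 21510)/(23949 + 13124) + ((-4543 - 1366) + 7) = -26678/37073 + (-5909 + 7) = -26678*1/37073 - 5902 = -26678/37073 - 5902 = -218831524/37073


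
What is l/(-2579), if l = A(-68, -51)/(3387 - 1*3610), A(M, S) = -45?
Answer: -45/575117 ≈ -7.8245e-5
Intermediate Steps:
l = 45/223 (l = -45/(3387 - 1*3610) = -45/(3387 - 3610) = -45/(-223) = -45*(-1/223) = 45/223 ≈ 0.20179)
l/(-2579) = (45/223)/(-2579) = (45/223)*(-1/2579) = -45/575117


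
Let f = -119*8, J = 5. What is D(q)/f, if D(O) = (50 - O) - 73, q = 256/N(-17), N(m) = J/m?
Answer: -4237/4760 ≈ -0.89013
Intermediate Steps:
N(m) = 5/m
f = -952
q = -4352/5 (q = 256/((5/(-17))) = 256/((5*(-1/17))) = 256/(-5/17) = 256*(-17/5) = -4352/5 ≈ -870.40)
D(O) = -23 - O
D(q)/f = (-23 - 1*(-4352/5))/(-952) = (-23 + 4352/5)*(-1/952) = (4237/5)*(-1/952) = -4237/4760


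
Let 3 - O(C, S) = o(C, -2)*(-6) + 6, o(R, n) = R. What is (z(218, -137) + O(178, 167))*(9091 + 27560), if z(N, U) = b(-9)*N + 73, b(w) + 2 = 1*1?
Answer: 33718920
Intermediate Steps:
b(w) = -1 (b(w) = -2 + 1*1 = -2 + 1 = -1)
z(N, U) = 73 - N (z(N, U) = -N + 73 = 73 - N)
O(C, S) = -3 + 6*C (O(C, S) = 3 - (C*(-6) + 6) = 3 - (-6*C + 6) = 3 - (6 - 6*C) = 3 + (-6 + 6*C) = -3 + 6*C)
(z(218, -137) + O(178, 167))*(9091 + 27560) = ((73 - 1*218) + (-3 + 6*178))*(9091 + 27560) = ((73 - 218) + (-3 + 1068))*36651 = (-145 + 1065)*36651 = 920*36651 = 33718920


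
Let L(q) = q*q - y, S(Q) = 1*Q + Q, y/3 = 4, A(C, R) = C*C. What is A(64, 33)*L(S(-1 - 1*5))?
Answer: 540672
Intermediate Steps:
A(C, R) = C²
y = 12 (y = 3*4 = 12)
S(Q) = 2*Q (S(Q) = Q + Q = 2*Q)
L(q) = -12 + q² (L(q) = q*q - 1*12 = q² - 12 = -12 + q²)
A(64, 33)*L(S(-1 - 1*5)) = 64²*(-12 + (2*(-1 - 1*5))²) = 4096*(-12 + (2*(-1 - 5))²) = 4096*(-12 + (2*(-6))²) = 4096*(-12 + (-12)²) = 4096*(-12 + 144) = 4096*132 = 540672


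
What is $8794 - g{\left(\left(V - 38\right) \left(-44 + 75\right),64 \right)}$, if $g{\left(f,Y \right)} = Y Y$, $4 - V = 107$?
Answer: $4698$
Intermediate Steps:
$V = -103$ ($V = 4 - 107 = -103$)
$g{\left(f,Y \right)} = Y^{2}$
$8794 - g{\left(\left(V - 38\right) \left(-44 + 75\right),64 \right)} = 8794 - 64^{2} = 8794 - 4096 = 4698$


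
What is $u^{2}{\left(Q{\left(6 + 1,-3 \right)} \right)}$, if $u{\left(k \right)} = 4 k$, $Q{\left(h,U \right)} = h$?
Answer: $784$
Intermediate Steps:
$u^{2}{\left(Q{\left(6 + 1,-3 \right)} \right)} = \left(4 \left(6 + 1\right)\right)^{2} = \left(4 \cdot 7\right)^{2} = 28^{2} = 784$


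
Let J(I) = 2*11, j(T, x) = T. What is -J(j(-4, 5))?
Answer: -22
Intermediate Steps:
J(I) = 22
-J(j(-4, 5)) = -1*22 = -22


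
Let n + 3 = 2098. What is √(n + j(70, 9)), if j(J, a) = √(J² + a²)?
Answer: √(2095 + √4981) ≈ 46.536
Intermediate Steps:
n = 2095 (n = -3 + 2098 = 2095)
√(n + j(70, 9)) = √(2095 + √(70² + 9²)) = √(2095 + √(4900 + 81)) = √(2095 + √4981)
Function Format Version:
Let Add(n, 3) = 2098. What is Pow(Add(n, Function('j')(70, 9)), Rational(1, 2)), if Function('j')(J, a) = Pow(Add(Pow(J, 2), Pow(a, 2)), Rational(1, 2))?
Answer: Pow(Add(2095, Pow(4981, Rational(1, 2))), Rational(1, 2)) ≈ 46.536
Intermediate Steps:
n = 2095 (n = Add(-3, 2098) = 2095)
Pow(Add(n, Function('j')(70, 9)), Rational(1, 2)) = Pow(Add(2095, Pow(Add(Pow(70, 2), Pow(9, 2)), Rational(1, 2))), Rational(1, 2)) = Pow(Add(2095, Pow(Add(4900, 81), Rational(1, 2))), Rational(1, 2)) = Pow(Add(2095, Pow(4981, Rational(1, 2))), Rational(1, 2))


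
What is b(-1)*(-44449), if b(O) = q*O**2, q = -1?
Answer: 44449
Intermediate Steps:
b(O) = -O**2
b(-1)*(-44449) = -1*(-1)**2*(-44449) = -1*1*(-44449) = -1*(-44449) = 44449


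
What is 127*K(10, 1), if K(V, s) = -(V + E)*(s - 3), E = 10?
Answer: 5080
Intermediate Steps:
K(V, s) = -(-3 + s)*(10 + V) (K(V, s) = -(V + 10)*(s - 3) = -(10 + V)*(-3 + s) = -(-3 + s)*(10 + V))
127*K(10, 1) = 127*(30 - 10*1 + 3*10 - 1*10*1) = 127*(30 - 10 + 30 - 10) = 127*40 = 5080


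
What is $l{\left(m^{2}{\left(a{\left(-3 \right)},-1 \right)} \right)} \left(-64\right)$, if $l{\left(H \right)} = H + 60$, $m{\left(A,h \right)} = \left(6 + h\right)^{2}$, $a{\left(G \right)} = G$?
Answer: $-43840$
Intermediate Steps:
$l{\left(H \right)} = 60 + H$
$l{\left(m^{2}{\left(a{\left(-3 \right)},-1 \right)} \right)} \left(-64\right) = \left(60 + \left(\left(6 - 1\right)^{2}\right)^{2}\right) \left(-64\right) = \left(60 + \left(5^{2}\right)^{2}\right) \left(-64\right) = \left(60 + 25^{2}\right) \left(-64\right) = \left(60 + 625\right) \left(-64\right) = 685 \left(-64\right) = -43840$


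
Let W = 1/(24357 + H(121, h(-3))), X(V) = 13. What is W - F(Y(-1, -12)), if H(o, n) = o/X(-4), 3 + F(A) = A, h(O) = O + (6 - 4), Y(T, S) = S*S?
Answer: -44663429/316762 ≈ -141.00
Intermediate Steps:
Y(T, S) = S²
h(O) = 2 + O (h(O) = O + 2 = 2 + O)
F(A) = -3 + A
H(o, n) = o/13
W = 13/316762 (W = 1/(24357 + (1/13)*121) = 1/(24357 + 121/13) = 1/(316762/13) = 13/316762 ≈ 4.1040e-5)
W - F(Y(-1, -12)) = 13/316762 - (-3 + (-12)²) = 13/316762 - (-3 + 144) = 13/316762 - 1*141 = 13/316762 - 141 = -44663429/316762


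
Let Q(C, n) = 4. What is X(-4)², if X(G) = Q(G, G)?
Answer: 16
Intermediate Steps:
X(G) = 4
X(-4)² = 4² = 16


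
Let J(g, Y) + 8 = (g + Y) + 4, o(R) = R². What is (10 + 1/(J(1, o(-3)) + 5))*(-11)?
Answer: -111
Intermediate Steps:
J(g, Y) = -4 + Y + g (J(g, Y) = -8 + ((g + Y) + 4) = -8 + ((Y + g) + 4) = -8 + (4 + Y + g) = -4 + Y + g)
(10 + 1/(J(1, o(-3)) + 5))*(-11) = (10 + 1/((-4 + (-3)² + 1) + 5))*(-11) = (10 + 1/((-4 + 9 + 1) + 5))*(-11) = (10 + 1/(6 + 5))*(-11) = (10 + 1/11)*(-11) = (111/11)*(-11) = -111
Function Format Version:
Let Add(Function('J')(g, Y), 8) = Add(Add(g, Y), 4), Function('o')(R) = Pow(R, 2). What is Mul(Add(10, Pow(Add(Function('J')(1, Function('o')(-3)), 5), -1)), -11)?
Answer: -111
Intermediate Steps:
Function('J')(g, Y) = Add(-4, Y, g) (Function('J')(g, Y) = Add(-8, Add(Add(g, Y), 4)) = Add(-8, Add(Add(Y, g), 4)) = Add(-8, Add(4, Y, g)) = Add(-4, Y, g))
Mul(Add(10, Pow(Add(Function('J')(1, Function('o')(-3)), 5), -1)), -11) = Mul(Add(10, Pow(Add(Add(-4, Pow(-3, 2), 1), 5), -1)), -11) = Mul(Add(10, Pow(Add(Add(-4, 9, 1), 5), -1)), -11) = Mul(Add(10, Pow(Add(6, 5), -1)), -11) = Mul(Add(10, Pow(11, -1)), -11) = Mul(Add(10, Rational(1, 11)), -11) = Mul(Rational(111, 11), -11) = -111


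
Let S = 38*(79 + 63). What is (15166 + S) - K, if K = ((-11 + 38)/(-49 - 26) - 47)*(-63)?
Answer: 439458/25 ≈ 17578.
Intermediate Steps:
S = 5396 (S = 38*142 = 5396)
K = 74592/25 (K = (27/(-75) - 47)*(-63) = (27*(-1/75) - 47)*(-63) = (-9/25 - 47)*(-63) = -1184/25*(-63) = 74592/25 ≈ 2983.7)
(15166 + S) - K = (15166 + 5396) - 1*74592/25 = 20562 - 74592/25 = 439458/25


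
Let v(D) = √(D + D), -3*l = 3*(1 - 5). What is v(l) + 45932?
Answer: 45932 + 2*√2 ≈ 45935.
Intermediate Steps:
l = 4 (l = -(1 - 5) = -(-4) = -⅓*(-12) = 4)
v(D) = √2*√D (v(D) = √(2*D) = √2*√D)
v(l) + 45932 = √2*√4 + 45932 = √2*2 + 45932 = 2*√2 + 45932 = 45932 + 2*√2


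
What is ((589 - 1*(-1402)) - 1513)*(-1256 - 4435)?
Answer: -2720298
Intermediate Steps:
((589 - 1*(-1402)) - 1513)*(-1256 - 4435) = ((589 + 1402) - 1513)*(-5691) = (1991 - 1513)*(-5691) = 478*(-5691) = -2720298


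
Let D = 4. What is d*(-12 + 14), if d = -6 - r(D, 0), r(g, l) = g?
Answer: -20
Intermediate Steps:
d = -10 (d = -6 - 1*4 = -6 - 4 = -10)
d*(-12 + 14) = -10*(-12 + 14) = -10*2 = -20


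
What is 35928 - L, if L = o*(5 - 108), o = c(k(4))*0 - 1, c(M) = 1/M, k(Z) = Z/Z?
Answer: 35825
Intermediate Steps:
k(Z) = 1
o = -1 (o = 0/1 - 1 = 1*0 - 1 = 0 - 1 = -1)
L = 103 (L = -(5 - 108) = -1*(-103) = 103)
35928 - L = 35928 - 1*103 = 35928 - 103 = 35825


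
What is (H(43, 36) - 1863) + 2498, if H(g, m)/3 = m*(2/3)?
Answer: 707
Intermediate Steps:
H(g, m) = 2*m (H(g, m) = 3*(m*(2/3)) = 3*(m*(2*(⅓))) = 3*(m*(⅔)) = 3*(2*m/3) = 2*m)
(H(43, 36) - 1863) + 2498 = (2*36 - 1863) + 2498 = (72 - 1863) + 2498 = -1791 + 2498 = 707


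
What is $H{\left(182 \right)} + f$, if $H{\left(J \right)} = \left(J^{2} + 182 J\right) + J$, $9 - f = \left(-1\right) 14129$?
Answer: $80568$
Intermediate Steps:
$f = 14138$ ($f = 9 - \left(-1\right) 14129 = 9 - -14129 = 9 + 14129 = 14138$)
$H{\left(J \right)} = J^{2} + 183 J$
$H{\left(182 \right)} + f = 182 \left(183 + 182\right) + 14138 = 182 \cdot 365 + 14138 = 66430 + 14138 = 80568$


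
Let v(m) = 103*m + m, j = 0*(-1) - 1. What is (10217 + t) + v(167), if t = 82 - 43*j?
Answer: 27710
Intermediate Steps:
j = -1 (j = 0 - 1 = -1)
v(m) = 104*m
t = 125 (t = 82 - 43*(-1) = 82 + 43 = 125)
(10217 + t) + v(167) = (10217 + 125) + 104*167 = 10342 + 17368 = 27710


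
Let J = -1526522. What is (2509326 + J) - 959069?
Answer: 23735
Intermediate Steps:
(2509326 + J) - 959069 = (2509326 - 1526522) - 959069 = 982804 - 959069 = 23735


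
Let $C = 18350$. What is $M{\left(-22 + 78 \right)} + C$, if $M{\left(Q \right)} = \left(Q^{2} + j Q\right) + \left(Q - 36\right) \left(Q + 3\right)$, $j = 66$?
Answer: $26362$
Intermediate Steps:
$M{\left(Q \right)} = Q^{2} + 66 Q + \left(-36 + Q\right) \left(3 + Q\right)$ ($M{\left(Q \right)} = \left(Q^{2} + 66 Q\right) + \left(Q - 36\right) \left(Q + 3\right) = \left(Q^{2} + 66 Q\right) + \left(-36 + Q\right) \left(3 + Q\right) = Q^{2} + 66 Q + \left(-36 + Q\right) \left(3 + Q\right)$)
$M{\left(-22 + 78 \right)} + C = \left(-108 + 2 \left(-22 + 78\right)^{2} + 33 \left(-22 + 78\right)\right) + 18350 = \left(-108 + 2 \cdot 56^{2} + 33 \cdot 56\right) + 18350 = \left(-108 + 2 \cdot 3136 + 1848\right) + 18350 = \left(-108 + 6272 + 1848\right) + 18350 = 8012 + 18350 = 26362$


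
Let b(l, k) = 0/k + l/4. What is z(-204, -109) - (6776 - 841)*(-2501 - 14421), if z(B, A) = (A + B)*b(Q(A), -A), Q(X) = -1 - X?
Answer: 100423619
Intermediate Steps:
b(l, k) = l/4 (b(l, k) = 0 + l*(1/4) = 0 + l/4 = l/4)
z(B, A) = (-1/4 - A/4)*(A + B) (z(B, A) = (A + B)*((-1 - A)/4) = (A + B)*(-1/4 - A/4) = (-1/4 - A/4)*(A + B))
z(-204, -109) - (6776 - 841)*(-2501 - 14421) = -(1 - 109)*(-109 - 204)/4 - (6776 - 841)*(-2501 - 14421) = -1/4*(-108)*(-313) - 5935*(-16922) = -8451 - 1*(-100432070) = -8451 + 100432070 = 100423619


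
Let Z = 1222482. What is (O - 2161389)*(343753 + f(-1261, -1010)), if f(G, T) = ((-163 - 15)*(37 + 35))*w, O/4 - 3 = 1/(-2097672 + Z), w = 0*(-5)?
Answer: -325124257782273701/437595 ≈ -7.4298e+11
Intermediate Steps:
w = 0
O = 5251138/437595 (O = 12 + 4/(-2097672 + 1222482) = 12 + 4/(-875190) = 12 + 4*(-1/875190) = 12 - 2/437595 = 5251138/437595 ≈ 12.000)
f(G, T) = 0 (f(G, T) = ((-163 - 15)*(37 + 35))*0 = -178*72*0 = -12816*0 = 0)
(O - 2161389)*(343753 + f(-1261, -1010)) = (5251138/437595 - 2161389)*(343753 + 0) = -945807768317/437595*343753 = -325124257782273701/437595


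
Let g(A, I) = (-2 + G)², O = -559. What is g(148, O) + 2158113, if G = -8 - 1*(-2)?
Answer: 2158177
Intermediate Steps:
G = -6 (G = -8 + 2 = -6)
g(A, I) = 64 (g(A, I) = (-2 - 6)² = (-8)² = 64)
g(148, O) + 2158113 = 64 + 2158113 = 2158177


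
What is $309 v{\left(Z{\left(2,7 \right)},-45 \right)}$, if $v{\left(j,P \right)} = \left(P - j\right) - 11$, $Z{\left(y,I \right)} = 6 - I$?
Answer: $-16995$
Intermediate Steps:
$v{\left(j,P \right)} = -11 + P - j$ ($v{\left(j,P \right)} = \left(P - j\right) - 11 = -11 + P - j$)
$309 v{\left(Z{\left(2,7 \right)},-45 \right)} = 309 \left(-11 - 45 - \left(6 - 7\right)\right) = 309 \left(-11 - 45 - -1\right) = 309 \left(-11 - 45 + 1\right) = 309 \left(-55\right) = -16995$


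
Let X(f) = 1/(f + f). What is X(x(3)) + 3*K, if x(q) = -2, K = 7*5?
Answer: 419/4 ≈ 104.75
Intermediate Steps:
K = 35
X(f) = 1/(2*f)
X(x(3)) + 3*K = (½)/(-2) + 3*35 = (½)*(-½) + 105 = -¼ + 105 = 419/4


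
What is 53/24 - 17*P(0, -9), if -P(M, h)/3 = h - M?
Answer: -10963/24 ≈ -456.79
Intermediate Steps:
P(M, h) = -3*h + 3*M (P(M, h) = -3*(h - M) = -3*h + 3*M)
53/24 - 17*P(0, -9) = 53/24 - 17*(-3*(-9) + 3*0) = 53*(1/24) - 17*(27 + 0) = 53/24 - 17*27 = 53/24 - 459 = -10963/24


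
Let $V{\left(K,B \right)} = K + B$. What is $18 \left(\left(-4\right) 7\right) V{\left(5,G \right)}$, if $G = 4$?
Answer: $-4536$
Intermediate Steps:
$V{\left(K,B \right)} = B + K$
$18 \left(\left(-4\right) 7\right) V{\left(5,G \right)} = 18 \left(\left(-4\right) 7\right) \left(4 + 5\right) = 18 \left(-28\right) 9 = \left(-504\right) 9 = -4536$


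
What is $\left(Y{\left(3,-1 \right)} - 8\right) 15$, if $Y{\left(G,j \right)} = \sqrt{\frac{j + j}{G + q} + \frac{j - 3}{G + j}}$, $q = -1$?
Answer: $-120 + 15 i \sqrt{3} \approx -120.0 + 25.981 i$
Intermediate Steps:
$Y{\left(G,j \right)} = \sqrt{\frac{-3 + j}{G + j} + \frac{2 j}{-1 + G}}$ ($Y{\left(G,j \right)} = \sqrt{\frac{j + j}{G - 1} + \frac{j - 3}{G + j}} = \sqrt{\frac{2 j}{-1 + G} + \frac{-3 + j}{G + j}} = \sqrt{\frac{-3 + j}{G + j} + \frac{2 j}{-1 + G}}$)
$\left(Y{\left(3,-1 \right)} - 8\right) 15 = \left(\sqrt{\frac{\left(-1 + 3\right) \left(-3 - 1\right) + 2 \left(-1\right) \left(3 - 1\right)}{\left(-1 + 3\right) \left(3 - 1\right)}} - 8\right) 15 = \left(\sqrt{\frac{2 \left(-4\right) + 2 \left(-1\right) 2}{2 \cdot 2}} - 8\right) 15 = \left(\sqrt{\frac{1}{2} \cdot \frac{1}{2} \left(-8 - 4\right)} - 8\right) 15 = \left(\sqrt{\frac{1}{2} \cdot \frac{1}{2} \left(-12\right)} - 8\right) 15 = \left(\sqrt{-3} - 8\right) 15 = \left(i \sqrt{3} - 8\right) 15 = \left(-8 + i \sqrt{3}\right) 15 = -120 + 15 i \sqrt{3}$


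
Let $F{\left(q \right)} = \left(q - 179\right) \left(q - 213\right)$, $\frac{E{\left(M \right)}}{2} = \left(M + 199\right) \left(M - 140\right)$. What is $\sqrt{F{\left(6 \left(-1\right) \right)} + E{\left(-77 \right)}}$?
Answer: $i \sqrt{12433} \approx 111.5 i$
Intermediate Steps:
$E{\left(M \right)} = 2 \left(-140 + M\right) \left(199 + M\right)$ ($E{\left(M \right)} = 2 \left(M + 199\right) \left(M - 140\right) = 2 \left(199 + M\right) \left(-140 + M\right) = 2 \left(-140 + M\right) \left(199 + M\right)$)
$F{\left(q \right)} = \left(-213 + q\right) \left(-179 + q\right)$ ($F{\left(q \right)} = \left(-179 + q\right) \left(-213 + q\right) = \left(-213 + q\right) \left(-179 + q\right)$)
$\sqrt{F{\left(6 \left(-1\right) \right)} + E{\left(-77 \right)}} = \sqrt{\left(38127 + \left(6 \left(-1\right)\right)^{2} - 392 \cdot 6 \left(-1\right)\right) + \left(-55720 + 2 \left(-77\right)^{2} + 118 \left(-77\right)\right)} = \sqrt{\left(38127 + \left(-6\right)^{2} - -2352\right) - 52948} = \sqrt{\left(38127 + 36 + 2352\right) - 52948} = \sqrt{40515 - 52948} = \sqrt{-12433} = i \sqrt{12433}$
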